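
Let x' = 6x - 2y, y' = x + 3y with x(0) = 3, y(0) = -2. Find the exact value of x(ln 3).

1863

A = [[6,-2],[1,3]]; eigenvalues λ = 5, 4.
Eigenvectors: (2,1) for λ=5, (1,1) for λ=4.
From the initial condition, c_1 = 5, c_2 = -7.
x(ln 3) = (5)(3^5)(2) + (-7)(3^4)(1) = 1863.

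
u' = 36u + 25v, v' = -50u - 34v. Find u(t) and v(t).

Coefficient matrix A = [[36, 25], [-50, -34]].
Characteristic polynomial det(A - λI) = λ^2 - 2λ + 26 = 0.
Eigenvalues λ = 1 ± 5i (complex conjugate pair).
For λ=1+5i: an eigenvector is (-1,1) - i(-2,3) = (-1 + 2i, 1 - 3i).
A real fundamental pair from Re and Im of e^((1+5i)t)v: X_1 = e^(t)(cos(5t)·(-1,1) + sin(5t)·(-2,3)), X_2 = e^(t)(sin(5t)·(-1,1) - cos(5t)·(-2,3)).
General solution: c_1X_1 + c_2X_2.

u(t) = -2c_1e^(t)sin(5t) - c_1e^(t)cos(5t) - c_2e^(t)sin(5t) + 2c_2e^(t)cos(5t), v(t) = 3c_1e^(t)sin(5t) + c_1e^(t)cos(5t) + c_2e^(t)sin(5t) - 3c_2e^(t)cos(5t)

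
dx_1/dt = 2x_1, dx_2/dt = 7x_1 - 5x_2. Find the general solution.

Coefficient matrix A = [[2, 0], [7, -5]].
Characteristic polynomial det(A - λI) = λ^2 + 3λ - 10 = 0.
Eigenvalues λ = 2, -5.
For λ=2: (A-λI) row 2 is [7, -7], so an eigenvector is (1, 1).
For λ=-5: (A-λI) row 1 is [7, 0], so an eigenvector is (0, -1).
General solution: C_1e^(2t)(1,1) + C_2e^(-5t)(0,-1).

x_1(t) = C_1e^(2t), x_2(t) = C_1e^(2t) - C_2e^(-5t)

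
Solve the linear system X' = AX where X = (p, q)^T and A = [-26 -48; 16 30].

p(t) = -3c_1e^(6t) + 2c_2e^(-2t), q(t) = 2c_1e^(6t) - c_2e^(-2t)

Coefficient matrix A = [[-26, -48], [16, 30]].
Characteristic polynomial det(A - λI) = λ^2 - 4λ - 12 = 0.
Eigenvalues λ = 6, -2.
For λ=6: (A-λI) row 1 is [-32, -48], so an eigenvector is (-3, 2).
For λ=-2: (A-λI) row 1 is [-24, -48], so an eigenvector is (2, -1).
General solution: c_1e^(6t)(-3,2) + c_2e^(-2t)(2,-1).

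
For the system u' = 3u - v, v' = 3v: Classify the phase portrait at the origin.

unstable improper node

A = [[3,-1],[0,3]]; det(A-λI) = λ^2 - 6λ + 9.
repeated λ = 3 with a single eigenvector.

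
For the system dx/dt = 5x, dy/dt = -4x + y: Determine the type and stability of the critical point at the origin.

A = [[5,0],[-4,1]]; det(A-λI) = λ^2 - 6λ + 5.
λ = 1, 5: both positive.

unstable node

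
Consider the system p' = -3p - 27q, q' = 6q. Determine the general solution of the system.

Coefficient matrix A = [[-3, -27], [0, 6]].
Characteristic polynomial det(A - λI) = λ^2 - 3λ - 18 = 0.
Eigenvalues λ = -3, 6.
For λ=-3: (A-λI) row 1 is [0, -27], so an eigenvector is (1, 0).
For λ=6: (A-λI) row 1 is [-9, -27], so an eigenvector is (3, -1).
General solution: C_1e^(-3t)(1,0) + C_2e^(6t)(3,-1).

p(t) = C_1e^(-3t) + 3C_2e^(6t), q(t) = -C_2e^(6t)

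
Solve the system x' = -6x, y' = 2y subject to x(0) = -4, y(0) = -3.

Coefficient matrix A = [[-6, 0], [0, 2]].
Characteristic polynomial det(A - λI) = λ^2 + 4λ - 12 = 0.
Eigenvalues λ = 2, -6.
For λ=2: (A-λI) row 1 is [-8, 0], so an eigenvector is (0, -1).
For λ=-6: (A-λI) row 2 is [0, 8], so an eigenvector is (1, 0).
General solution: c_1e^(2t)(0,-1) + c_2e^(-6t)(1,0).
Applying x(0)=-4, y(0)=-3 gives c_1=3, c_2=-4.

x(t) = -4e^(-6t), y(t) = -3e^(2t)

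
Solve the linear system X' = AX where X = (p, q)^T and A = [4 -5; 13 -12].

Coefficient matrix A = [[4, -5], [13, -12]].
Characteristic polynomial det(A - λI) = λ^2 + 8λ + 17 = 0.
Eigenvalues λ = -4 ± i (complex conjugate pair).
For λ=-4+i: an eigenvector is (-2,-3) - i(-1,-2) = (-2 + i, -3 + 2i).
A real fundamental pair from Re and Im of e^((-4+i)t)v: X_1 = e^(-4t)(cos(t)·(-2,-3) + sin(t)·(-1,-2)), X_2 = e^(-4t)(sin(t)·(-2,-3) - cos(t)·(-1,-2)).
General solution: c_1X_1 + c_2X_2.

p(t) = -c_1e^(-4t)sin(t) - 2c_1e^(-4t)cos(t) - 2c_2e^(-4t)sin(t) + c_2e^(-4t)cos(t), q(t) = -2c_1e^(-4t)sin(t) - 3c_1e^(-4t)cos(t) - 3c_2e^(-4t)sin(t) + 2c_2e^(-4t)cos(t)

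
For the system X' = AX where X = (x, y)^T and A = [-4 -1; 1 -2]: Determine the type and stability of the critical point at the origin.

A = [[-4,-1],[1,-2]]; det(A-λI) = λ^2 + 6λ + 9.
repeated λ = -3 with a single eigenvector.

stable improper node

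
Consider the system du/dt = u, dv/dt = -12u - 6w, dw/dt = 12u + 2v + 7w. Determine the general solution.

u(t) = C_1e^(t), v(t) = -2C_2e^(3t) - 3C_3e^(4t), w(t) = -2C_1e^(t) + C_2e^(3t) + 2C_3e^(4t)

Coefficient matrix A = [[1, 0, 0], [-12, 0, -6], [12, 2, 7]].
det(A - λI) = 0 gives eigenvalues λ = 1, 3, 4.
For λ=1: eigenvector (1,0,-2).
For λ=3: eigenvector (0,-2,1).
For λ=4: eigenvector (0,-3,2).
General solution: C_1e^(t)(1,0,-2) + C_2e^(3t)(0,-2,1) + C_3e^(4t)(0,-3,2).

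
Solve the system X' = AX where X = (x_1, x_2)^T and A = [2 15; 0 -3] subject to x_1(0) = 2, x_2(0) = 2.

Coefficient matrix A = [[2, 15], [0, -3]].
Characteristic polynomial det(A - λI) = λ^2 + λ - 6 = 0.
Eigenvalues λ = 2, -3.
For λ=2: (A-λI) row 1 is [0, 15], so an eigenvector is (-1, 0).
For λ=-3: (A-λI) row 1 is [5, 15], so an eigenvector is (-3, 1).
General solution: K_1e^(2t)(-1,0) + K_2e^(-3t)(-3,1).
Applying x_1(0)=2, x_2(0)=2 gives K_1=-8, K_2=2.

x_1(t) = 8e^(2t) - 6e^(-3t), x_2(t) = 2e^(-3t)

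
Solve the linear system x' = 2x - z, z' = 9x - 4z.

x(t) = c_1e^(-t) + c_2te^(-t), z(t) = 3c_1e^(-t) + 3c_2te^(-t) - c_2e^(-t)

Coefficient matrix A = [[2, -1], [9, -4]].
Characteristic polynomial det(A - λI) = λ^2 + 2λ + 1 = 0.
Single eigenvalue λ = -1 with algebraic multiplicity 2.
Eigenvector v = (1,3); generalized eigenvector w with (A-λI)w=v is (0,-1).
General solution: e^(-t)[c_1·v + c_2·(t·v + w)].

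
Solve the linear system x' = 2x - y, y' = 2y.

Coefficient matrix A = [[2, -1], [0, 2]].
Characteristic polynomial det(A - λI) = λ^2 - 4λ + 4 = 0.
Single eigenvalue λ = 2 with algebraic multiplicity 2.
Eigenvector v = (-1,0); generalized eigenvector w with (A-λI)w=v is (2,1).
General solution: e^(2t)[c_1·v + c_2·(t·v + w)].

x(t) = -c_1e^(2t) - c_2te^(2t) + 2c_2e^(2t), y(t) = c_2e^(2t)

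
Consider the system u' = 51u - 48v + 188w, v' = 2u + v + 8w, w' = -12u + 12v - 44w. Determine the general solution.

Coefficient matrix A = [[51, -48, 188], [2, 1, 8], [-12, 12, -44]].
det(A - λI) = 0 gives eigenvalues λ = 1, 3, 4.
For λ=1: eigenvector (16,1,-4).
For λ=3: eigenvector (1,1,0).
For λ=4: eigenvector (-4,0,1).
General solution: K_1e^(t)(16,1,-4) + K_2e^(3t)(1,1,0) + K_3e^(4t)(-4,0,1).

u(t) = 16K_1e^(t) + K_2e^(3t) - 4K_3e^(4t), v(t) = K_1e^(t) + K_2e^(3t), w(t) = -4K_1e^(t) + K_3e^(4t)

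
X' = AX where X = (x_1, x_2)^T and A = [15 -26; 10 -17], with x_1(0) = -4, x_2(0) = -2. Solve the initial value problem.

Coefficient matrix A = [[15, -26], [10, -17]].
Characteristic polynomial det(A - λI) = λ^2 + 2λ + 5 = 0.
Eigenvalues λ = -1 ± 2i (complex conjugate pair).
For λ=-1+2i: an eigenvector is (-2,-1) - i(-3,-2) = (-2 + 3i, -1 + 2i).
A real fundamental pair from Re and Im of e^((-1+2i)t)v: X_1 = e^(-t)(cos(2t)·(-2,-1) + sin(2t)·(-3,-2)), X_2 = e^(-t)(sin(2t)·(-2,-1) - cos(2t)·(-3,-2)).
General solution: C_1X_1 + C_2X_2.
Applying x_1(0)=-4, x_2(0)=-2 gives C_1=2, C_2=0.

x_1(t) = -6e^(-t)sin(2t) - 4e^(-t)cos(2t), x_2(t) = -4e^(-t)sin(2t) - 2e^(-t)cos(2t)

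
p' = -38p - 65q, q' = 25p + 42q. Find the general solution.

Coefficient matrix A = [[-38, -65], [25, 42]].
Characteristic polynomial det(A - λI) = λ^2 - 4λ + 29 = 0.
Eigenvalues λ = 2 ± 5i (complex conjugate pair).
For λ=2+5i: an eigenvector is (-2,1) - i(3,-2) = (-2 - 3i, 1 + 2i).
A real fundamental pair from Re and Im of e^((2+5i)t)v: X_1 = e^(2t)(cos(5t)·(-2,1) + sin(5t)·(3,-2)), X_2 = e^(2t)(sin(5t)·(-2,1) - cos(5t)·(3,-2)).
General solution: c_1X_1 + c_2X_2.

p(t) = 3c_1e^(2t)sin(5t) - 2c_1e^(2t)cos(5t) - 2c_2e^(2t)sin(5t) - 3c_2e^(2t)cos(5t), q(t) = -2c_1e^(2t)sin(5t) + c_1e^(2t)cos(5t) + c_2e^(2t)sin(5t) + 2c_2e^(2t)cos(5t)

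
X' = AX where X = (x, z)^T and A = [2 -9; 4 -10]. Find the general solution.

Coefficient matrix A = [[2, -9], [4, -10]].
Characteristic polynomial det(A - λI) = λ^2 + 8λ + 16 = 0.
Single eigenvalue λ = -4 with algebraic multiplicity 2.
Eigenvector v = (3,2); generalized eigenvector w with (A-λI)w=v is (-1,-1).
General solution: e^(-4t)[K_1·v + K_2·(t·v + w)].

x(t) = 3K_1e^(-4t) + 3K_2te^(-4t) - K_2e^(-4t), z(t) = 2K_1e^(-4t) + 2K_2te^(-4t) - K_2e^(-4t)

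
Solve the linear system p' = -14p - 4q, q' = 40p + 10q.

p(t) = C_1e^(-2t)cos(4t) + C_2e^(-2t)sin(4t), q(t) = C_1e^(-2t)sin(4t) - 3C_1e^(-2t)cos(4t) - 3C_2e^(-2t)sin(4t) - C_2e^(-2t)cos(4t)

Coefficient matrix A = [[-14, -4], [40, 10]].
Characteristic polynomial det(A - λI) = λ^2 + 4λ + 20 = 0.
Eigenvalues λ = -2 ± 4i (complex conjugate pair).
For λ=-2+4i: an eigenvector is (1,-3) - i(0,1) = (1, -3 - i).
A real fundamental pair from Re and Im of e^((-2+4i)t)v: X_1 = e^(-2t)(cos(4t)·(1,-3) + sin(4t)·(0,1)), X_2 = e^(-2t)(sin(4t)·(1,-3) - cos(4t)·(0,1)).
General solution: C_1X_1 + C_2X_2.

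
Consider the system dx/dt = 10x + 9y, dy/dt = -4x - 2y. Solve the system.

Coefficient matrix A = [[10, 9], [-4, -2]].
Characteristic polynomial det(A - λI) = λ^2 - 8λ + 16 = 0.
Single eigenvalue λ = 4 with algebraic multiplicity 2.
Eigenvector v = (3,-2); generalized eigenvector w with (A-λI)w=v is (-1,1).
General solution: e^(4t)[c_1·v + c_2·(t·v + w)].

x(t) = 3c_1e^(4t) + 3c_2te^(4t) - c_2e^(4t), y(t) = -2c_1e^(4t) - 2c_2te^(4t) + c_2e^(4t)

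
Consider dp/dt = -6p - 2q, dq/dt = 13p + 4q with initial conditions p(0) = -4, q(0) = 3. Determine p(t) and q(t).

Coefficient matrix A = [[-6, -2], [13, 4]].
Characteristic polynomial det(A - λI) = λ^2 + 2λ + 2 = 0.
Eigenvalues λ = -1 ± i (complex conjugate pair).
For λ=-1+i: an eigenvector is (-1,3) - i(-1,2) = (-1 + i, 3 - 2i).
A real fundamental pair from Re and Im of e^((-1+i)t)v: X_1 = e^(-t)(cos(t)·(-1,3) + sin(t)·(-1,2)), X_2 = e^(-t)(sin(t)·(-1,3) - cos(t)·(-1,2)).
General solution: C_1X_1 + C_2X_2.
Applying p(0)=-4, q(0)=3 gives C_1=-5, C_2=-9.

p(t) = 14e^(-t)sin(t) - 4e^(-t)cos(t), q(t) = -37e^(-t)sin(t) + 3e^(-t)cos(t)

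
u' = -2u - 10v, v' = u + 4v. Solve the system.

Coefficient matrix A = [[-2, -10], [1, 4]].
Characteristic polynomial det(A - λI) = λ^2 - 2λ + 2 = 0.
Eigenvalues λ = 1 ± i (complex conjugate pair).
For λ=1+i: an eigenvector is (1,0) - i(-3,1) = (1 + 3i, 0 - i).
A real fundamental pair from Re and Im of e^((1+i)t)v: X_1 = e^(t)(cos(t)·(1,0) + sin(t)·(-3,1)), X_2 = e^(t)(sin(t)·(1,0) - cos(t)·(-3,1)).
General solution: C_1X_1 + C_2X_2.

u(t) = -3C_1e^(t)sin(t) + C_1e^(t)cos(t) + C_2e^(t)sin(t) + 3C_2e^(t)cos(t), v(t) = C_1e^(t)sin(t) - C_2e^(t)cos(t)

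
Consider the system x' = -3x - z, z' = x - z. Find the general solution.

Coefficient matrix A = [[-3, -1], [1, -1]].
Characteristic polynomial det(A - λI) = λ^2 + 4λ + 4 = 0.
Single eigenvalue λ = -2 with algebraic multiplicity 2.
Eigenvector v = (1,-1); generalized eigenvector w with (A-λI)w=v is (-1,0).
General solution: e^(-2t)[c_1·v + c_2·(t·v + w)].

x(t) = c_1e^(-2t) + c_2te^(-2t) - c_2e^(-2t), z(t) = -c_1e^(-2t) - c_2te^(-2t)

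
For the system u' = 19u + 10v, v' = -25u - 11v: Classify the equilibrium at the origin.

unstable spiral

A = [[19,10],[-25,-11]]; det(A-λI) = λ^2 - 8λ + 41.
λ = 4 ± 5i: positive real part.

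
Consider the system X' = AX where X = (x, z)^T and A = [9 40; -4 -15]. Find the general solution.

Coefficient matrix A = [[9, 40], [-4, -15]].
Characteristic polynomial det(A - λI) = λ^2 + 6λ + 25 = 0.
Eigenvalues λ = -3 ± 4i (complex conjugate pair).
For λ=-3+4i: an eigenvector is (-3,1) - i(1,0) = (-3 - i, 1).
A real fundamental pair from Re and Im of e^((-3+4i)t)v: X_1 = e^(-3t)(cos(4t)·(-3,1) + sin(4t)·(1,0)), X_2 = e^(-3t)(sin(4t)·(-3,1) - cos(4t)·(1,0)).
General solution: K_1X_1 + K_2X_2.

x(t) = K_1e^(-3t)sin(4t) - 3K_1e^(-3t)cos(4t) - 3K_2e^(-3t)sin(4t) - K_2e^(-3t)cos(4t), z(t) = K_1e^(-3t)cos(4t) + K_2e^(-3t)sin(4t)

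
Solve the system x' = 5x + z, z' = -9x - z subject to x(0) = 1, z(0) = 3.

x(t) = 6te^(2t) + e^(2t), z(t) = -18te^(2t) + 3e^(2t)

Coefficient matrix A = [[5, 1], [-9, -1]].
Characteristic polynomial det(A - λI) = λ^2 - 4λ + 4 = 0.
Single eigenvalue λ = 2 with algebraic multiplicity 2.
Eigenvector v = (1,-3); generalized eigenvector w with (A-λI)w=v is (0,1).
General solution: e^(2t)[C_1·v + C_2·(t·v + w)].
Applying x(0)=1, z(0)=3 gives C_1=1, C_2=6.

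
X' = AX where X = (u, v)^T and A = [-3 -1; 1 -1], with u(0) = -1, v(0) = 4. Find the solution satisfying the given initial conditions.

Coefficient matrix A = [[-3, -1], [1, -1]].
Characteristic polynomial det(A - λI) = λ^2 + 4λ + 4 = 0.
Single eigenvalue λ = -2 with algebraic multiplicity 2.
Eigenvector v = (1,-1); generalized eigenvector w with (A-λI)w=v is (1,-2).
General solution: e^(-2t)[c_1·v + c_2·(t·v + w)].
Applying u(0)=-1, v(0)=4 gives c_1=2, c_2=-3.

u(t) = -3te^(-2t) - e^(-2t), v(t) = 3te^(-2t) + 4e^(-2t)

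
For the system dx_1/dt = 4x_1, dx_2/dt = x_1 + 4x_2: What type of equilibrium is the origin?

unstable improper node

A = [[4,0],[1,4]]; det(A-λI) = λ^2 - 8λ + 16.
repeated λ = 4 with a single eigenvector.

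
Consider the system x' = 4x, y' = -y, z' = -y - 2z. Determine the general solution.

Coefficient matrix A = [[4, 0, 0], [0, -1, 0], [0, -1, -2]].
det(A - λI) = 0 gives eigenvalues λ = -2, 4, -1.
For λ=-2: eigenvector (0,0,1).
For λ=4: eigenvector (1,0,0).
For λ=-1: eigenvector (0,-1,1).
General solution: c_1e^(-2t)(0,0,1) + c_2e^(4t)(1,0,0) + c_3e^(-t)(0,-1,1).

x(t) = c_2e^(4t), y(t) = -c_3e^(-t), z(t) = c_1e^(-2t) + c_3e^(-t)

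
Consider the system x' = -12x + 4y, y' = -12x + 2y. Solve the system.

x(t) = -c_1e^(-4t) - 2c_2e^(-6t), y(t) = -2c_1e^(-4t) - 3c_2e^(-6t)

Coefficient matrix A = [[-12, 4], [-12, 2]].
Characteristic polynomial det(A - λI) = λ^2 + 10λ + 24 = 0.
Eigenvalues λ = -4, -6.
For λ=-4: (A-λI) row 1 is [-8, 4], so an eigenvector is (-1, -2).
For λ=-6: (A-λI) row 1 is [-6, 4], so an eigenvector is (-2, -3).
General solution: c_1e^(-4t)(-1,-2) + c_2e^(-6t)(-2,-3).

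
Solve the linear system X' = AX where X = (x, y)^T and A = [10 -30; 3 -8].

x(t) = 3K_1e^(t)sin(3t) + K_1e^(t)cos(3t) + K_2e^(t)sin(3t) - 3K_2e^(t)cos(3t), y(t) = K_1e^(t)sin(3t) - K_2e^(t)cos(3t)

Coefficient matrix A = [[10, -30], [3, -8]].
Characteristic polynomial det(A - λI) = λ^2 - 2λ + 10 = 0.
Eigenvalues λ = 1 ± 3i (complex conjugate pair).
For λ=1+3i: an eigenvector is (1,0) - i(3,1) = (1 - 3i, 0 - i).
A real fundamental pair from Re and Im of e^((1+3i)t)v: X_1 = e^(t)(cos(3t)·(1,0) + sin(3t)·(3,1)), X_2 = e^(t)(sin(3t)·(1,0) - cos(3t)·(3,1)).
General solution: K_1X_1 + K_2X_2.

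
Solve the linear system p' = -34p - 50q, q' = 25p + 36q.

Coefficient matrix A = [[-34, -50], [25, 36]].
Characteristic polynomial det(A - λI) = λ^2 - 2λ + 26 = 0.
Eigenvalues λ = 1 ± 5i (complex conjugate pair).
For λ=1+5i: an eigenvector is (-1,1) - i(-3,2) = (-1 + 3i, 1 - 2i).
A real fundamental pair from Re and Im of e^((1+5i)t)v: X_1 = e^(t)(cos(5t)·(-1,1) + sin(5t)·(-3,2)), X_2 = e^(t)(sin(5t)·(-1,1) - cos(5t)·(-3,2)).
General solution: K_1X_1 + K_2X_2.

p(t) = -3K_1e^(t)sin(5t) - K_1e^(t)cos(5t) - K_2e^(t)sin(5t) + 3K_2e^(t)cos(5t), q(t) = 2K_1e^(t)sin(5t) + K_1e^(t)cos(5t) + K_2e^(t)sin(5t) - 2K_2e^(t)cos(5t)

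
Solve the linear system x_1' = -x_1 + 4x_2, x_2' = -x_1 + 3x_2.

Coefficient matrix A = [[-1, 4], [-1, 3]].
Characteristic polynomial det(A - λI) = λ^2 - 2λ + 1 = 0.
Single eigenvalue λ = 1 with algebraic multiplicity 2.
Eigenvector v = (2,1); generalized eigenvector w with (A-λI)w=v is (1,1).
General solution: e^(t)[C_1·v + C_2·(t·v + w)].

x_1(t) = 2C_1e^(t) + 2C_2te^(t) + C_2e^(t), x_2(t) = C_1e^(t) + C_2te^(t) + C_2e^(t)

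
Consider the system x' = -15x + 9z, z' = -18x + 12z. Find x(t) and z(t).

Coefficient matrix A = [[-15, 9], [-18, 12]].
Characteristic polynomial det(A - λI) = λ^2 + 3λ - 18 = 0.
Eigenvalues λ = 3, -6.
For λ=3: (A-λI) row 1 is [-18, 9], so an eigenvector is (-1, -2).
For λ=-6: (A-λI) row 1 is [-9, 9], so an eigenvector is (-1, -1).
General solution: C_1e^(3t)(-1,-2) + C_2e^(-6t)(-1,-1).

x(t) = -C_1e^(3t) - C_2e^(-6t), z(t) = -2C_1e^(3t) - C_2e^(-6t)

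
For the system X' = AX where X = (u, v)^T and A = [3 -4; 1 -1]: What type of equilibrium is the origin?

unstable improper node

A = [[3,-4],[1,-1]]; det(A-λI) = λ^2 - 2λ + 1.
repeated λ = 1 with a single eigenvector.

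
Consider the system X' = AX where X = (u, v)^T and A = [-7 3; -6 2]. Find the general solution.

u(t) = c_1e^(-t) - c_2e^(-4t), v(t) = 2c_1e^(-t) - c_2e^(-4t)

Coefficient matrix A = [[-7, 3], [-6, 2]].
Characteristic polynomial det(A - λI) = λ^2 + 5λ + 4 = 0.
Eigenvalues λ = -1, -4.
For λ=-1: (A-λI) row 1 is [-6, 3], so an eigenvector is (1, 2).
For λ=-4: (A-λI) row 1 is [-3, 3], so an eigenvector is (-1, -1).
General solution: c_1e^(-t)(1,2) + c_2e^(-4t)(-1,-1).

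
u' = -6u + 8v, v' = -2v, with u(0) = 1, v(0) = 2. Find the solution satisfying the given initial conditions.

Coefficient matrix A = [[-6, 8], [0, -2]].
Characteristic polynomial det(A - λI) = λ^2 + 8λ + 12 = 0.
Eigenvalues λ = -6, -2.
For λ=-6: (A-λI) row 1 is [0, 8], so an eigenvector is (1, 0).
For λ=-2: (A-λI) row 1 is [-4, 8], so an eigenvector is (-2, -1).
General solution: K_1e^(-6t)(1,0) + K_2e^(-2t)(-2,-1).
Applying u(0)=1, v(0)=2 gives K_1=-3, K_2=-2.

u(t) = 4e^(-2t) - 3e^(-6t), v(t) = 2e^(-2t)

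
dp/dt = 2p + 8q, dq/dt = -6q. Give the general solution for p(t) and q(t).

Coefficient matrix A = [[2, 8], [0, -6]].
Characteristic polynomial det(A - λI) = λ^2 + 4λ - 12 = 0.
Eigenvalues λ = -6, 2.
For λ=-6: (A-λI) row 1 is [8, 8], so an eigenvector is (-1, 1).
For λ=2: (A-λI) row 1 is [0, 8], so an eigenvector is (-1, 0).
General solution: C_1e^(-6t)(-1,1) + C_2e^(2t)(-1,0).

p(t) = -C_1e^(-6t) - C_2e^(2t), q(t) = C_1e^(-6t)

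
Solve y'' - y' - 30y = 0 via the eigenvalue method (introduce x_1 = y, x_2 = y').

y(t) = K_1e^(-5t) + K_2e^(6t)

Let x_1 = y, x_2 = y'. Then x_1' = x_2 and x_2' = 30x_1 + x_2.
A = [[0,1],[30,1]]; det(A-λI) = λ^2 - λ - 30.
Eigenvalues λ = -5, 6 with eigenvectors (1,-5), (1,6).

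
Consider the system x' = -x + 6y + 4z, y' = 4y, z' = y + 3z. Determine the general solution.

Coefficient matrix A = [[-1, 6, 4], [0, 4, 0], [0, 1, 3]].
det(A - λI) = 0 gives eigenvalues λ = 4, -1, 3.
For λ=4: eigenvector (2,1,1).
For λ=-1: eigenvector (1,0,0).
For λ=3: eigenvector (1,0,1).
General solution: K_1e^(4t)(2,1,1) + K_2e^(-t)(1,0,0) + K_3e^(3t)(1,0,1).

x(t) = 2K_1e^(4t) + K_2e^(-t) + K_3e^(3t), y(t) = K_1e^(4t), z(t) = K_1e^(4t) + K_3e^(3t)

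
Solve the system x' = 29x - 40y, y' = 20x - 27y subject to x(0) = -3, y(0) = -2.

Coefficient matrix A = [[29, -40], [20, -27]].
Characteristic polynomial det(A - λI) = λ^2 - 2λ + 17 = 0.
Eigenvalues λ = 1 ± 4i (complex conjugate pair).
For λ=1+4i: an eigenvector is (1,1) - i(-3,-2) = (1 + 3i, 1 + 2i).
A real fundamental pair from Re and Im of e^((1+4i)t)v: X_1 = e^(t)(cos(4t)·(1,1) + sin(4t)·(-3,-2)), X_2 = e^(t)(sin(4t)·(1,1) - cos(4t)·(-3,-2)).
General solution: K_1X_1 + K_2X_2.
Applying x(0)=-3, y(0)=-2 gives K_1=0, K_2=-1.

x(t) = -e^(t)sin(4t) - 3e^(t)cos(4t), y(t) = -e^(t)sin(4t) - 2e^(t)cos(4t)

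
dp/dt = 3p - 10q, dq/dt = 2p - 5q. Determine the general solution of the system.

p(t) = c_1e^(-t)sin(2t) - 2c_1e^(-t)cos(2t) - 2c_2e^(-t)sin(2t) - c_2e^(-t)cos(2t), q(t) = -c_1e^(-t)cos(2t) - c_2e^(-t)sin(2t)

Coefficient matrix A = [[3, -10], [2, -5]].
Characteristic polynomial det(A - λI) = λ^2 + 2λ + 5 = 0.
Eigenvalues λ = -1 ± 2i (complex conjugate pair).
For λ=-1+2i: an eigenvector is (-2,-1) - i(1,0) = (-2 - i, -1).
A real fundamental pair from Re and Im of e^((-1+2i)t)v: X_1 = e^(-t)(cos(2t)·(-2,-1) + sin(2t)·(1,0)), X_2 = e^(-t)(sin(2t)·(-2,-1) - cos(2t)·(1,0)).
General solution: c_1X_1 + c_2X_2.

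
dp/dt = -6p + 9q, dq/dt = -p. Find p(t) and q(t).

p(t) = -3C_1e^(-3t) - 3C_2te^(-3t) + C_2e^(-3t), q(t) = -C_1e^(-3t) - C_2te^(-3t)

Coefficient matrix A = [[-6, 9], [-1, 0]].
Characteristic polynomial det(A - λI) = λ^2 + 6λ + 9 = 0.
Single eigenvalue λ = -3 with algebraic multiplicity 2.
Eigenvector v = (-3,-1); generalized eigenvector w with (A-λI)w=v is (1,0).
General solution: e^(-3t)[C_1·v + C_2·(t·v + w)].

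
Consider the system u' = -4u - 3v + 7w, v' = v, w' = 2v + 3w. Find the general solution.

u(t) = K_1e^(-4t) - K_2e^(3t) - 2K_3e^(t), v(t) = K_3e^(t), w(t) = -K_2e^(3t) - K_3e^(t)

Coefficient matrix A = [[-4, -3, 7], [0, 1, 0], [0, 2, 3]].
det(A - λI) = 0 gives eigenvalues λ = -4, 3, 1.
For λ=-4: eigenvector (1,0,0).
For λ=3: eigenvector (-1,0,-1).
For λ=1: eigenvector (-2,1,-1).
General solution: K_1e^(-4t)(1,0,0) + K_2e^(3t)(-1,0,-1) + K_3e^(t)(-2,1,-1).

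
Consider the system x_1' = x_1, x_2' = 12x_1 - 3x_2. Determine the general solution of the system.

x_1(t) = c_2e^(t), x_2(t) = -c_1e^(-3t) + 3c_2e^(t)

Coefficient matrix A = [[1, 0], [12, -3]].
Characteristic polynomial det(A - λI) = λ^2 + 2λ - 3 = 0.
Eigenvalues λ = -3, 1.
For λ=-3: (A-λI) row 1 is [4, 0], so an eigenvector is (0, -1).
For λ=1: (A-λI) row 2 is [12, -4], so an eigenvector is (1, 3).
General solution: c_1e^(-3t)(0,-1) + c_2e^(t)(1,3).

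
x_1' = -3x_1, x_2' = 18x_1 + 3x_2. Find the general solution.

x_1(t) = C_1e^(-3t), x_2(t) = -3C_1e^(-3t) + C_2e^(3t)

Coefficient matrix A = [[-3, 0], [18, 3]].
Characteristic polynomial det(A - λI) = λ^2 - 9 = 0.
Eigenvalues λ = -3, 3.
For λ=-3: (A-λI) row 2 is [18, 6], so an eigenvector is (1, -3).
For λ=3: (A-λI) row 1 is [-6, 0], so an eigenvector is (0, 1).
General solution: C_1e^(-3t)(1,-3) + C_2e^(3t)(0,1).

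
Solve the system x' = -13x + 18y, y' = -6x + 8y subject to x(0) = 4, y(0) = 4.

x(t) = 12e^(-t) - 8e^(-4t), y(t) = 8e^(-t) - 4e^(-4t)

Coefficient matrix A = [[-13, 18], [-6, 8]].
Characteristic polynomial det(A - λI) = λ^2 + 5λ + 4 = 0.
Eigenvalues λ = -4, -1.
For λ=-4: (A-λI) row 1 is [-9, 18], so an eigenvector is (-2, -1).
For λ=-1: (A-λI) row 1 is [-12, 18], so an eigenvector is (-3, -2).
General solution: c_1e^(-4t)(-2,-1) + c_2e^(-t)(-3,-2).
Applying x(0)=4, y(0)=4 gives c_1=4, c_2=-4.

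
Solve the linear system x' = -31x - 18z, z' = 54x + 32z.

Coefficient matrix A = [[-31, -18], [54, 32]].
Characteristic polynomial det(A - λI) = λ^2 - λ - 20 = 0.
Eigenvalues λ = -4, 5.
For λ=-4: (A-λI) row 1 is [-27, -18], so an eigenvector is (-2, 3).
For λ=5: (A-λI) row 1 is [-36, -18], so an eigenvector is (1, -2).
General solution: C_1e^(-4t)(-2,3) + C_2e^(5t)(1,-2).

x(t) = -2C_1e^(-4t) + C_2e^(5t), z(t) = 3C_1e^(-4t) - 2C_2e^(5t)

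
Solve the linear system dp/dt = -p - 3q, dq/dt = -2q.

Coefficient matrix A = [[-1, -3], [0, -2]].
Characteristic polynomial det(A - λI) = λ^2 + 3λ + 2 = 0.
Eigenvalues λ = -2, -1.
For λ=-2: (A-λI) row 1 is [1, -3], so an eigenvector is (-3, -1).
For λ=-1: (A-λI) row 1 is [0, -3], so an eigenvector is (-1, 0).
General solution: c_1e^(-2t)(-3,-1) + c_2e^(-t)(-1,0).

p(t) = -3c_1e^(-2t) - c_2e^(-t), q(t) = -c_1e^(-2t)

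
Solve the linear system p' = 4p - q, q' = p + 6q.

Coefficient matrix A = [[4, -1], [1, 6]].
Characteristic polynomial det(A - λI) = λ^2 - 10λ + 25 = 0.
Single eigenvalue λ = 5 with algebraic multiplicity 2.
Eigenvector v = (1,-1); generalized eigenvector w with (A-λI)w=v is (-2,1).
General solution: e^(5t)[c_1·v + c_2·(t·v + w)].

p(t) = c_1e^(5t) + c_2te^(5t) - 2c_2e^(5t), q(t) = -c_1e^(5t) - c_2te^(5t) + c_2e^(5t)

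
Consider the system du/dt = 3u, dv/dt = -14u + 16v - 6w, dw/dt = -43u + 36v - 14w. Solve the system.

u(t) = C_1e^(3t), v(t) = -4C_1e^(3t) + C_2e^(4t) + C_3e^(-2t), w(t) = -11C_1e^(3t) + 2C_2e^(4t) + 3C_3e^(-2t)

Coefficient matrix A = [[3, 0, 0], [-14, 16, -6], [-43, 36, -14]].
det(A - λI) = 0 gives eigenvalues λ = 3, 4, -2.
For λ=3: eigenvector (1,-4,-11).
For λ=4: eigenvector (0,1,2).
For λ=-2: eigenvector (0,1,3).
General solution: C_1e^(3t)(1,-4,-11) + C_2e^(4t)(0,1,2) + C_3e^(-2t)(0,1,3).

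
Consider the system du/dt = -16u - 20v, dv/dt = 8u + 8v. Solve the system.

u(t) = -2c_1e^(-4t)sin(4t) - c_1e^(-4t)cos(4t) - c_2e^(-4t)sin(4t) + 2c_2e^(-4t)cos(4t), v(t) = c_1e^(-4t)sin(4t) + c_1e^(-4t)cos(4t) + c_2e^(-4t)sin(4t) - c_2e^(-4t)cos(4t)

Coefficient matrix A = [[-16, -20], [8, 8]].
Characteristic polynomial det(A - λI) = λ^2 + 8λ + 32 = 0.
Eigenvalues λ = -4 ± 4i (complex conjugate pair).
For λ=-4+4i: an eigenvector is (-1,1) - i(-2,1) = (-1 + 2i, 1 - i).
A real fundamental pair from Re and Im of e^((-4+4i)t)v: X_1 = e^(-4t)(cos(4t)·(-1,1) + sin(4t)·(-2,1)), X_2 = e^(-4t)(sin(4t)·(-1,1) - cos(4t)·(-2,1)).
General solution: c_1X_1 + c_2X_2.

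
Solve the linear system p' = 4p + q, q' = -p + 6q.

p(t) = -C_1e^(5t) - C_2te^(5t) + C_2e^(5t), q(t) = -C_1e^(5t) - C_2te^(5t)

Coefficient matrix A = [[4, 1], [-1, 6]].
Characteristic polynomial det(A - λI) = λ^2 - 10λ + 25 = 0.
Single eigenvalue λ = 5 with algebraic multiplicity 2.
Eigenvector v = (-1,-1); generalized eigenvector w with (A-λI)w=v is (1,0).
General solution: e^(5t)[C_1·v + C_2·(t·v + w)].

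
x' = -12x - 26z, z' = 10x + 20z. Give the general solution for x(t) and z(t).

Coefficient matrix A = [[-12, -26], [10, 20]].
Characteristic polynomial det(A - λI) = λ^2 - 8λ + 20 = 0.
Eigenvalues λ = 4 ± 2i (complex conjugate pair).
For λ=4+2i: an eigenvector is (-2,1) - i(3,-2) = (-2 - 3i, 1 + 2i).
A real fundamental pair from Re and Im of e^((4+2i)t)v: X_1 = e^(4t)(cos(2t)·(-2,1) + sin(2t)·(3,-2)), X_2 = e^(4t)(sin(2t)·(-2,1) - cos(2t)·(3,-2)).
General solution: K_1X_1 + K_2X_2.

x(t) = 3K_1e^(4t)sin(2t) - 2K_1e^(4t)cos(2t) - 2K_2e^(4t)sin(2t) - 3K_2e^(4t)cos(2t), z(t) = -2K_1e^(4t)sin(2t) + K_1e^(4t)cos(2t) + K_2e^(4t)sin(2t) + 2K_2e^(4t)cos(2t)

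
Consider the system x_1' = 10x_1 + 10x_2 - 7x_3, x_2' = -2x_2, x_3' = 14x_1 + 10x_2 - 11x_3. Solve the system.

x_1(t) = K_1e^(3t) - 2K_2e^(-2t) + K_3e^(-4t), x_2(t) = K_2e^(-2t), x_3(t) = K_1e^(3t) - 2K_2e^(-2t) + 2K_3e^(-4t)

Coefficient matrix A = [[10, 10, -7], [0, -2, 0], [14, 10, -11]].
det(A - λI) = 0 gives eigenvalues λ = 3, -2, -4.
For λ=3: eigenvector (1,0,1).
For λ=-2: eigenvector (-2,1,-2).
For λ=-4: eigenvector (1,0,2).
General solution: K_1e^(3t)(1,0,1) + K_2e^(-2t)(-2,1,-2) + K_3e^(-4t)(1,0,2).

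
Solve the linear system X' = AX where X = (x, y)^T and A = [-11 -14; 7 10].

Coefficient matrix A = [[-11, -14], [7, 10]].
Characteristic polynomial det(A - λI) = λ^2 + λ - 12 = 0.
Eigenvalues λ = -4, 3.
For λ=-4: (A-λI) row 1 is [-7, -14], so an eigenvector is (-2, 1).
For λ=3: (A-λI) row 1 is [-14, -14], so an eigenvector is (-1, 1).
General solution: K_1e^(-4t)(-2,1) + K_2e^(3t)(-1,1).

x(t) = -2K_1e^(-4t) - K_2e^(3t), y(t) = K_1e^(-4t) + K_2e^(3t)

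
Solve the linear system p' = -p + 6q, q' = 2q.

Coefficient matrix A = [[-1, 6], [0, 2]].
Characteristic polynomial det(A - λI) = λ^2 - λ - 2 = 0.
Eigenvalues λ = -1, 2.
For λ=-1: (A-λI) row 1 is [0, 6], so an eigenvector is (1, 0).
For λ=2: (A-λI) row 1 is [-3, 6], so an eigenvector is (-2, -1).
General solution: C_1e^(-t)(1,0) + C_2e^(2t)(-2,-1).

p(t) = C_1e^(-t) - 2C_2e^(2t), q(t) = -C_2e^(2t)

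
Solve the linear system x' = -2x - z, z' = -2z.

x(t) = -c_1e^(-2t) - c_2te^(-2t) + 2c_2e^(-2t), z(t) = c_2e^(-2t)

Coefficient matrix A = [[-2, -1], [0, -2]].
Characteristic polynomial det(A - λI) = λ^2 + 4λ + 4 = 0.
Single eigenvalue λ = -2 with algebraic multiplicity 2.
Eigenvector v = (-1,0); generalized eigenvector w with (A-λI)w=v is (2,1).
General solution: e^(-2t)[c_1·v + c_2·(t·v + w)].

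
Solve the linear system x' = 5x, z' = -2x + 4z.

x(t) = -C_1e^(5t), z(t) = 2C_1e^(5t) - C_2e^(4t)

Coefficient matrix A = [[5, 0], [-2, 4]].
Characteristic polynomial det(A - λI) = λ^2 - 9λ + 20 = 0.
Eigenvalues λ = 5, 4.
For λ=5: (A-λI) row 2 is [-2, -1], so an eigenvector is (-1, 2).
For λ=4: (A-λI) row 1 is [1, 0], so an eigenvector is (0, -1).
General solution: C_1e^(5t)(-1,2) + C_2e^(4t)(0,-1).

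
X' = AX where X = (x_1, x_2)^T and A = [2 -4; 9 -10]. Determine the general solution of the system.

Coefficient matrix A = [[2, -4], [9, -10]].
Characteristic polynomial det(A - λI) = λ^2 + 8λ + 16 = 0.
Single eigenvalue λ = -4 with algebraic multiplicity 2.
Eigenvector v = (-2,-3); generalized eigenvector w with (A-λI)w=v is (1,2).
General solution: e^(-4t)[c_1·v + c_2·(t·v + w)].

x_1(t) = -2c_1e^(-4t) - 2c_2te^(-4t) + c_2e^(-4t), x_2(t) = -3c_1e^(-4t) - 3c_2te^(-4t) + 2c_2e^(-4t)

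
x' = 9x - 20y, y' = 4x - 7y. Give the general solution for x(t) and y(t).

Coefficient matrix A = [[9, -20], [4, -7]].
Characteristic polynomial det(A - λI) = λ^2 - 2λ + 17 = 0.
Eigenvalues λ = 1 ± 4i (complex conjugate pair).
For λ=1+4i: an eigenvector is (-1,0) - i(-2,-1) = (-1 + 2i, 0 + i).
A real fundamental pair from Re and Im of e^((1+4i)t)v: X_1 = e^(t)(cos(4t)·(-1,0) + sin(4t)·(-2,-1)), X_2 = e^(t)(sin(4t)·(-1,0) - cos(4t)·(-2,-1)).
General solution: K_1X_1 + K_2X_2.

x(t) = -2K_1e^(t)sin(4t) - K_1e^(t)cos(4t) - K_2e^(t)sin(4t) + 2K_2e^(t)cos(4t), y(t) = -K_1e^(t)sin(4t) + K_2e^(t)cos(4t)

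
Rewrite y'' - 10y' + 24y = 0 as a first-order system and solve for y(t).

Let x_1 = y, x_2 = y'. Then x_1' = x_2 and x_2' = -24x_1 + 10x_2.
A = [[0,1],[-24,10]]; det(A-λI) = λ^2 - 10λ + 24.
Eigenvalues λ = 6, 4 with eigenvectors (1,6), (1,4).

y(t) = K_1e^(6t) + K_2e^(4t)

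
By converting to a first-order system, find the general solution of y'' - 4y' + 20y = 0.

Let x_1 = y, x_2 = y'. Then x_1' = x_2 and x_2' = -20x_1 + 4x_2.
A = [[0,1],[-20,4]]; det(A-λI) = λ^2 - 4λ + 20.
Eigenvalues λ = 2 ± 4i.

y(t) = C_1e^(2t)cos(4t) + C_2e^(2t)sin(4t)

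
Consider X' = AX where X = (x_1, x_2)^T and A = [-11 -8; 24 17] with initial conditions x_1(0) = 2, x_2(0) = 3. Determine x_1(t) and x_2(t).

x_1(t) = -12e^(5t) + 14e^(t), x_2(t) = 24e^(5t) - 21e^(t)

Coefficient matrix A = [[-11, -8], [24, 17]].
Characteristic polynomial det(A - λI) = λ^2 - 6λ + 5 = 0.
Eigenvalues λ = 5, 1.
For λ=5: (A-λI) row 1 is [-16, -8], so an eigenvector is (-1, 2).
For λ=1: (A-λI) row 1 is [-12, -8], so an eigenvector is (-2, 3).
General solution: C_1e^(5t)(-1,2) + C_2e^(t)(-2,3).
Applying x_1(0)=2, x_2(0)=3 gives C_1=12, C_2=-7.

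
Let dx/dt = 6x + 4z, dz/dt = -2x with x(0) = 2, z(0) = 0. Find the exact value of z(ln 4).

-480

A = [[6,4],[-2,0]]; eigenvalues λ = 4, 2.
Eigenvectors: (2,-1) for λ=4, (-1,1) for λ=2.
From the initial condition, c_1 = 2, c_2 = 2.
z(ln 4) = (2)(4^4)(-1) + (2)(4^2)(1) = -480.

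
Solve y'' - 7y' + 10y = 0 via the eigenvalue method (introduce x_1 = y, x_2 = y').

Let x_1 = y, x_2 = y'. Then x_1' = x_2 and x_2' = -10x_1 + 7x_2.
A = [[0,1],[-10,7]]; det(A-λI) = λ^2 - 7λ + 10.
Eigenvalues λ = 2, 5 with eigenvectors (1,2), (1,5).

y(t) = C_1e^(2t) + C_2e^(5t)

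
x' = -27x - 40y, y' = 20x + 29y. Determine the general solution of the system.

Coefficient matrix A = [[-27, -40], [20, 29]].
Characteristic polynomial det(A - λI) = λ^2 - 2λ + 17 = 0.
Eigenvalues λ = 1 ± 4i (complex conjugate pair).
For λ=1+4i: an eigenvector is (1,-1) - i(3,-2) = (1 - 3i, -1 + 2i).
A real fundamental pair from Re and Im of e^((1+4i)t)v: X_1 = e^(t)(cos(4t)·(1,-1) + sin(4t)·(3,-2)), X_2 = e^(t)(sin(4t)·(1,-1) - cos(4t)·(3,-2)).
General solution: c_1X_1 + c_2X_2.

x(t) = 3c_1e^(t)sin(4t) + c_1e^(t)cos(4t) + c_2e^(t)sin(4t) - 3c_2e^(t)cos(4t), y(t) = -2c_1e^(t)sin(4t) - c_1e^(t)cos(4t) - c_2e^(t)sin(4t) + 2c_2e^(t)cos(4t)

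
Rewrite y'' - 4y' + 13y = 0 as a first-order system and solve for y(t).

Let x_1 = y, x_2 = y'. Then x_1' = x_2 and x_2' = -13x_1 + 4x_2.
A = [[0,1],[-13,4]]; det(A-λI) = λ^2 - 4λ + 13.
Eigenvalues λ = 2 ± 3i.

y(t) = K_1e^(2t)cos(3t) + K_2e^(2t)sin(3t)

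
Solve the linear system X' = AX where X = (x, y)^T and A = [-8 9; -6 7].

x(t) = -C_1e^(t) - 3C_2e^(-2t), y(t) = -C_1e^(t) - 2C_2e^(-2t)

Coefficient matrix A = [[-8, 9], [-6, 7]].
Characteristic polynomial det(A - λI) = λ^2 + λ - 2 = 0.
Eigenvalues λ = 1, -2.
For λ=1: (A-λI) row 1 is [-9, 9], so an eigenvector is (-1, -1).
For λ=-2: (A-λI) row 1 is [-6, 9], so an eigenvector is (-3, -2).
General solution: C_1e^(t)(-1,-1) + C_2e^(-2t)(-3,-2).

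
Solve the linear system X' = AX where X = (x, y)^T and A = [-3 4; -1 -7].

Coefficient matrix A = [[-3, 4], [-1, -7]].
Characteristic polynomial det(A - λI) = λ^2 + 10λ + 25 = 0.
Single eigenvalue λ = -5 with algebraic multiplicity 2.
Eigenvector v = (2,-1); generalized eigenvector w with (A-λI)w=v is (-3,2).
General solution: e^(-5t)[K_1·v + K_2·(t·v + w)].

x(t) = 2K_1e^(-5t) + 2K_2te^(-5t) - 3K_2e^(-5t), y(t) = -K_1e^(-5t) - K_2te^(-5t) + 2K_2e^(-5t)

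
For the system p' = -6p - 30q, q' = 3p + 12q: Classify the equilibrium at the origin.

A = [[-6,-30],[3,12]]; det(A-λI) = λ^2 - 6λ + 18.
λ = 3 ± 3i: positive real part.

unstable spiral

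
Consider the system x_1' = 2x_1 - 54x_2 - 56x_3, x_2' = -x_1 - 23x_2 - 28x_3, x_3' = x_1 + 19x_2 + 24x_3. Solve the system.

Coefficient matrix A = [[2, -54, -56], [-1, -23, -28], [1, 19, 24]].
det(A - λI) = 0 gives eigenvalues λ = 3, 4, -4.
For λ=3: eigenvector (2,1,-1).
For λ=4: eigenvector (-1,-1,1).
For λ=-4: eigenvector (8,4,-3).
General solution: K_1e^(3t)(2,1,-1) + K_2e^(4t)(-1,-1,1) + K_3e^(-4t)(8,4,-3).

x_1(t) = 2K_1e^(3t) - K_2e^(4t) + 8K_3e^(-4t), x_2(t) = K_1e^(3t) - K_2e^(4t) + 4K_3e^(-4t), x_3(t) = -K_1e^(3t) + K_2e^(4t) - 3K_3e^(-4t)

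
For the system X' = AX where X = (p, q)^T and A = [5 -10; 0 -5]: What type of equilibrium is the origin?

saddle

A = [[5,-10],[0,-5]]; det(A-λI) = λ^2 - 25.
λ = 5, -5: opposite signs.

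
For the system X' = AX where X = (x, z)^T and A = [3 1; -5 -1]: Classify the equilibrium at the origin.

A = [[3,1],[-5,-1]]; det(A-λI) = λ^2 - 2λ + 2.
λ = 1 ± i: positive real part.

unstable spiral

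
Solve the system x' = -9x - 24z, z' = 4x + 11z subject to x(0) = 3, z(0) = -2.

x(t) = 6e^(3t) - 3e^(-t), z(t) = -3e^(3t) + e^(-t)

Coefficient matrix A = [[-9, -24], [4, 11]].
Characteristic polynomial det(A - λI) = λ^2 - 2λ - 3 = 0.
Eigenvalues λ = 3, -1.
For λ=3: (A-λI) row 1 is [-12, -24], so an eigenvector is (2, -1).
For λ=-1: (A-λI) row 1 is [-8, -24], so an eigenvector is (-3, 1).
General solution: c_1e^(3t)(2,-1) + c_2e^(-t)(-3,1).
Applying x(0)=3, z(0)=-2 gives c_1=3, c_2=1.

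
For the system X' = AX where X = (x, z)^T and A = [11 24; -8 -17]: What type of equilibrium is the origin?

stable node

A = [[11,24],[-8,-17]]; det(A-λI) = λ^2 + 6λ + 5.
λ = -1, -5: both negative.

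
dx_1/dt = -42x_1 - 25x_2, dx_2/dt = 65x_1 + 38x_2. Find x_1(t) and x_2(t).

x_1(t) = -2c_1e^(-2t)sin(5t) - c_1e^(-2t)cos(5t) - c_2e^(-2t)sin(5t) + 2c_2e^(-2t)cos(5t), x_2(t) = 3c_1e^(-2t)sin(5t) + 2c_1e^(-2t)cos(5t) + 2c_2e^(-2t)sin(5t) - 3c_2e^(-2t)cos(5t)

Coefficient matrix A = [[-42, -25], [65, 38]].
Characteristic polynomial det(A - λI) = λ^2 + 4λ + 29 = 0.
Eigenvalues λ = -2 ± 5i (complex conjugate pair).
For λ=-2+5i: an eigenvector is (-1,2) - i(-2,3) = (-1 + 2i, 2 - 3i).
A real fundamental pair from Re and Im of e^((-2+5i)t)v: X_1 = e^(-2t)(cos(5t)·(-1,2) + sin(5t)·(-2,3)), X_2 = e^(-2t)(sin(5t)·(-1,2) - cos(5t)·(-2,3)).
General solution: c_1X_1 + c_2X_2.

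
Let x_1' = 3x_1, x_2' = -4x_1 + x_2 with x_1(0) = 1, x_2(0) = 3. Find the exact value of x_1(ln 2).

A = [[3,0],[-4,1]]; eigenvalues λ = 3, 1.
Eigenvectors: (1,-2) for λ=3, (0,-1) for λ=1.
From the initial condition, c_1 = 1, c_2 = -5.
x_1(ln 2) = (1)(2^3)(1) + (-5)(2^1)(0) = 8.

8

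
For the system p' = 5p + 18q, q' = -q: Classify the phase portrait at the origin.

saddle

A = [[5,18],[0,-1]]; det(A-λI) = λ^2 - 4λ - 5.
λ = 5, -1: opposite signs.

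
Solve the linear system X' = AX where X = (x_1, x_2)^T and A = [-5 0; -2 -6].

x_1(t) = -K_1e^(-5t), x_2(t) = 2K_1e^(-5t) - K_2e^(-6t)

Coefficient matrix A = [[-5, 0], [-2, -6]].
Characteristic polynomial det(A - λI) = λ^2 + 11λ + 30 = 0.
Eigenvalues λ = -5, -6.
For λ=-5: (A-λI) row 2 is [-2, -1], so an eigenvector is (-1, 2).
For λ=-6: (A-λI) row 1 is [1, 0], so an eigenvector is (0, -1).
General solution: K_1e^(-5t)(-1,2) + K_2e^(-6t)(0,-1).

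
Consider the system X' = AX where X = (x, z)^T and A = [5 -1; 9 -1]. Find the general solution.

x(t) = C_1e^(2t) + C_2te^(2t) + C_2e^(2t), z(t) = 3C_1e^(2t) + 3C_2te^(2t) + 2C_2e^(2t)

Coefficient matrix A = [[5, -1], [9, -1]].
Characteristic polynomial det(A - λI) = λ^2 - 4λ + 4 = 0.
Single eigenvalue λ = 2 with algebraic multiplicity 2.
Eigenvector v = (1,3); generalized eigenvector w with (A-λI)w=v is (1,2).
General solution: e^(2t)[C_1·v + C_2·(t·v + w)].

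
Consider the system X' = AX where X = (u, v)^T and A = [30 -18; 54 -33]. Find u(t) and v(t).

u(t) = c_1e^(-6t) - 2c_2e^(3t), v(t) = 2c_1e^(-6t) - 3c_2e^(3t)

Coefficient matrix A = [[30, -18], [54, -33]].
Characteristic polynomial det(A - λI) = λ^2 + 3λ - 18 = 0.
Eigenvalues λ = -6, 3.
For λ=-6: (A-λI) row 1 is [36, -18], so an eigenvector is (1, 2).
For λ=3: (A-λI) row 1 is [27, -18], so an eigenvector is (-2, -3).
General solution: c_1e^(-6t)(1,2) + c_2e^(3t)(-2,-3).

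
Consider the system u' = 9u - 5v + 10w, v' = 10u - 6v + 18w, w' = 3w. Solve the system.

u(t) = C_2e^(-t) + C_3e^(4t), v(t) = 2C_1e^(3t) + 2C_2e^(-t) + C_3e^(4t), w(t) = C_1e^(3t)

Coefficient matrix A = [[9, -5, 10], [10, -6, 18], [0, 0, 3]].
det(A - λI) = 0 gives eigenvalues λ = 3, -1, 4.
For λ=3: eigenvector (0,2,1).
For λ=-1: eigenvector (1,2,0).
For λ=4: eigenvector (1,1,0).
General solution: C_1e^(3t)(0,2,1) + C_2e^(-t)(1,2,0) + C_3e^(4t)(1,1,0).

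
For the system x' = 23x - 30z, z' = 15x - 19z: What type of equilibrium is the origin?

A = [[23,-30],[15,-19]]; det(A-λI) = λ^2 - 4λ + 13.
λ = 2 ± 3i: positive real part.

unstable spiral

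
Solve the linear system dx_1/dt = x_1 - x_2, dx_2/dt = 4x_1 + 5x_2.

x_1(t) = -c_1e^(3t) - c_2te^(3t) + 2c_2e^(3t), x_2(t) = 2c_1e^(3t) + 2c_2te^(3t) - 3c_2e^(3t)

Coefficient matrix A = [[1, -1], [4, 5]].
Characteristic polynomial det(A - λI) = λ^2 - 6λ + 9 = 0.
Single eigenvalue λ = 3 with algebraic multiplicity 2.
Eigenvector v = (-1,2); generalized eigenvector w with (A-λI)w=v is (2,-3).
General solution: e^(3t)[c_1·v + c_2·(t·v + w)].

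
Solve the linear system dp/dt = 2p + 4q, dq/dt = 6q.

p(t) = -C_1e^(2t) + C_2e^(6t), q(t) = C_2e^(6t)

Coefficient matrix A = [[2, 4], [0, 6]].
Characteristic polynomial det(A - λI) = λ^2 - 8λ + 12 = 0.
Eigenvalues λ = 2, 6.
For λ=2: (A-λI) row 1 is [0, 4], so an eigenvector is (-1, 0).
For λ=6: (A-λI) row 1 is [-4, 4], so an eigenvector is (1, 1).
General solution: C_1e^(2t)(-1,0) + C_2e^(6t)(1,1).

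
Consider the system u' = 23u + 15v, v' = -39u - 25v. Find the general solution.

Coefficient matrix A = [[23, 15], [-39, -25]].
Characteristic polynomial det(A - λI) = λ^2 + 2λ + 10 = 0.
Eigenvalues λ = -1 ± 3i (complex conjugate pair).
For λ=-1+3i: an eigenvector is (1,-2) - i(-2,3) = (1 + 2i, -2 - 3i).
A real fundamental pair from Re and Im of e^((-1+3i)t)v: X_1 = e^(-t)(cos(3t)·(1,-2) + sin(3t)·(-2,3)), X_2 = e^(-t)(sin(3t)·(1,-2) - cos(3t)·(-2,3)).
General solution: c_1X_1 + c_2X_2.

u(t) = -2c_1e^(-t)sin(3t) + c_1e^(-t)cos(3t) + c_2e^(-t)sin(3t) + 2c_2e^(-t)cos(3t), v(t) = 3c_1e^(-t)sin(3t) - 2c_1e^(-t)cos(3t) - 2c_2e^(-t)sin(3t) - 3c_2e^(-t)cos(3t)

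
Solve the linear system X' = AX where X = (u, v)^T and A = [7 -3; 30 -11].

u(t) = c_1e^(-2t)cos(3t) + c_2e^(-2t)sin(3t), v(t) = c_1e^(-2t)sin(3t) + 3c_1e^(-2t)cos(3t) + 3c_2e^(-2t)sin(3t) - c_2e^(-2t)cos(3t)

Coefficient matrix A = [[7, -3], [30, -11]].
Characteristic polynomial det(A - λI) = λ^2 + 4λ + 13 = 0.
Eigenvalues λ = -2 ± 3i (complex conjugate pair).
For λ=-2+3i: an eigenvector is (1,3) - i(0,1) = (1, 3 - i).
A real fundamental pair from Re and Im of e^((-2+3i)t)v: X_1 = e^(-2t)(cos(3t)·(1,3) + sin(3t)·(0,1)), X_2 = e^(-2t)(sin(3t)·(1,3) - cos(3t)·(0,1)).
General solution: c_1X_1 + c_2X_2.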